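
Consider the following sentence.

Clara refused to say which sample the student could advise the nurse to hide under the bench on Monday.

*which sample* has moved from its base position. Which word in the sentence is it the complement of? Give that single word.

Pre-movement form: The student could advise the nurse to hide which sample under the bench on Monday.
'which sample' is the direct object of 'hide'. It moves to the left edge, and the trace sits right after 'hide':
Clara refused to say which sample the student could advise the nurse to hide ___ under the bench on Monday.

hide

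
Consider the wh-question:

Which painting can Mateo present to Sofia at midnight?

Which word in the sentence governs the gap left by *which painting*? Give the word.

Underlying clause: Mateo can present which painting to Sofia at midnight.
'which painting' functions as the direct object of 'present'. Wh-movement fronts it, leaving a gap right after 'present':
Which painting can Mateo present ___ to Sofia at midnight?

present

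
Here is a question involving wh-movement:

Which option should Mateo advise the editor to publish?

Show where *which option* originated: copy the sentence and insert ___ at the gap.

Underlying clause: Mateo should advise the editor to publish which option.
The filler 'which option' is interpreted as the direct object of 'publish'. The gap is right after 'publish'.

Which option should Mateo advise the editor to publish ___?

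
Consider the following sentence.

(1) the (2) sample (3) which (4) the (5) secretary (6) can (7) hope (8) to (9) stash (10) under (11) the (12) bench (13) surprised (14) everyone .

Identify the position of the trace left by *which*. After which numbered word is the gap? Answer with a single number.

The filler 'which' is interpreted as the direct object of 'stash'. It moves to the left edge, and the trace sits right after 'stash':
The sample which the secretary can hope to stash ___ under the bench surprised everyone.
'stash' is word 9.

9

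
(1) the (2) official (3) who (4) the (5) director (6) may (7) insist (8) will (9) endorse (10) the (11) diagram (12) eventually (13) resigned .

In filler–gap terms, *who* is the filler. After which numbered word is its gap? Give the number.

'who' is the subject of the clause embedded under 'insist'. It moves to the left edge, and the trace sits right after 'insist':
The official who the director may insist ___ will endorse the diagram eventually resigned.
'insist' is word 7.

7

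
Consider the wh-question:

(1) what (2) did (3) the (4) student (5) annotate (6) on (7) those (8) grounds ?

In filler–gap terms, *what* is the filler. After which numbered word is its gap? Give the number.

5

In situ: The student did annotate what on those grounds.
The filler 'what' is interpreted as the direct object of 'annotate'. Fronting leaves a gap immediately after 'annotate':
What did the student annotate ___ on those grounds?
'annotate' is word 5.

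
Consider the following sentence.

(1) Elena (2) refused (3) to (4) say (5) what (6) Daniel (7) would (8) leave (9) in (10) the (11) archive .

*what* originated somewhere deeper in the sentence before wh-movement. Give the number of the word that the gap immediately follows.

8

In situ: Daniel would leave what in the archive.
The filler 'what' is interpreted as the direct object of 'leave'. Fronting leaves a gap immediately after 'leave':
Elena refused to say what Daniel would leave ___ in the archive.
'leave' is word 8.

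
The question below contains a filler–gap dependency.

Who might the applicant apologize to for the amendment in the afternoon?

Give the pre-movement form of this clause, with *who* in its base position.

The applicant might apologize to who for the amendment in the afternoon.

'who' is the object of the preposition 'to'. Wh-movement fronts it, leaving a gap right after 'to':
Who might the applicant apologize to ___ for the amendment in the afternoon?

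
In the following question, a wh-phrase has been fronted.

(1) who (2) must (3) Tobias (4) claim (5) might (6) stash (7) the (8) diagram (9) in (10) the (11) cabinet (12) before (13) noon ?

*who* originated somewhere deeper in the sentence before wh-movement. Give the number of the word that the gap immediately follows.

Pre-movement form: Tobias must claim who might stash the diagram in the cabinet before noon.
'who' functions as the subject of the clause embedded under 'claim'. It moves to the left edge, and the trace sits right after 'claim':
Who must Tobias claim ___ might stash the diagram in the cabinet before noon?
'claim' is word 4.

4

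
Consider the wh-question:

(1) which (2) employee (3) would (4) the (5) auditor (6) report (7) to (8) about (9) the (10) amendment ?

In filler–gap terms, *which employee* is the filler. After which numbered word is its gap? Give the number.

7

In situ: The auditor would report to which employee about the amendment.
'which employee' functions as the object of the preposition 'to'. It moves to the left edge, and the trace sits right after 'to':
Which employee would the auditor report to ___ about the amendment?
'to' is word 7.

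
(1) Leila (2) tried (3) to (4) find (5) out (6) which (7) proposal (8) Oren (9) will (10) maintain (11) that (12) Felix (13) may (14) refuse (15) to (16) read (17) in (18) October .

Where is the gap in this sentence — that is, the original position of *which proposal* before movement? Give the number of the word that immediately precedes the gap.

Before movement: Oren will maintain that Felix may refuse to read which proposal in October.
'which proposal' is the direct object of 'read'. It moves to the left edge, and the trace sits right after 'read':
Leila tried to find out which proposal Oren will maintain that Felix may refuse to read ___ in October.
'read' is word 16.

16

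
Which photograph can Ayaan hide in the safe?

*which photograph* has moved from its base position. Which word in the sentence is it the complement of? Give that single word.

hide

Underlying clause: Ayaan can hide which photograph in the safe.
'which photograph' is the direct object of 'hide'. Wh-movement fronts it, leaving a gap right after 'hide':
Which photograph can Ayaan hide ___ in the safe?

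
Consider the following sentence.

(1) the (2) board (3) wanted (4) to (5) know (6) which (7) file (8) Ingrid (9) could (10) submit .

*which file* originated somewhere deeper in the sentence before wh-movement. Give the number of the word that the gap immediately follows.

10

Pre-movement form: Ingrid could submit which file.
The filler 'which file' is interpreted as the direct object of 'submit'. It moves to the left edge, and the trace sits right after 'submit':
The board wanted to know which file Ingrid could submit ___.
'submit' is word 10.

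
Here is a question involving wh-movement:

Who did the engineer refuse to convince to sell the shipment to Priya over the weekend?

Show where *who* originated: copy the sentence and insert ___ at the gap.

Who did the engineer refuse to convince ___ to sell the shipment to Priya over the weekend?

In situ: The engineer did refuse to convince who to sell the shipment to Priya over the weekend.
The filler 'who' is interpreted as the direct object of 'convince'. The gap is right after 'convince'.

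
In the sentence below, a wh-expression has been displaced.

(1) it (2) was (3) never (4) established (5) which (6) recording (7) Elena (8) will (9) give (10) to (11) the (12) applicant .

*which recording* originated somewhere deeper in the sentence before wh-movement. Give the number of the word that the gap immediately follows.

9

Pre-movement form: Elena will give which recording to the applicant.
'which recording' is the direct object of 'give'. Wh-movement fronts it, leaving a gap right after 'give':
It was never established which recording Elena will give ___ to the applicant.
'give' is word 9.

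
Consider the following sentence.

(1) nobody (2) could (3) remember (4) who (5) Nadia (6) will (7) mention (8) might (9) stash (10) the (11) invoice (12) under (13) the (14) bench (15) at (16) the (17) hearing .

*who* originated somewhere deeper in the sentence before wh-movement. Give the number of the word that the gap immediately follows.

7

In situ: Nadia will mention who might stash the invoice under the bench at the hearing.
'who' functions as the subject of the clause embedded under 'mention'. It moves to the left edge, and the trace sits right after 'mention':
Nobody could remember who Nadia will mention ___ might stash the invoice under the bench at the hearing.
'mention' is word 7.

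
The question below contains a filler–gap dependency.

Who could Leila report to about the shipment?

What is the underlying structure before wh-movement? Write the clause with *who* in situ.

'who' functions as the object of the preposition 'to'. Wh-movement fronts it, leaving a gap right after 'to':
Who could Leila report to ___ about the shipment?

Leila could report to who about the shipment.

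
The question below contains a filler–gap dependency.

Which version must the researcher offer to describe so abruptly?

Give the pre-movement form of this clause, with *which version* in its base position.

'which version' functions as the direct object of 'describe'. Wh-movement fronts it, leaving a gap right after 'describe':
Which version must the researcher offer to describe ___ so abruptly?

The researcher must offer to describe which version so abruptly.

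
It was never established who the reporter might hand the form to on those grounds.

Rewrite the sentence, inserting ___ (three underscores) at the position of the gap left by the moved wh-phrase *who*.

It was never established who the reporter might hand the form to ___ on those grounds.

Before movement: The reporter might hand the form to who on those grounds.
'who' is the object of the preposition 'to' (recipient of 'hand'). The gap is right after 'to'.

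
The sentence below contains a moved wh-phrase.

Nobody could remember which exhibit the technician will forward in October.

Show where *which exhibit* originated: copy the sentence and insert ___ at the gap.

Nobody could remember which exhibit the technician will forward ___ in October.

Underlying clause: The technician will forward which exhibit in October.
'which exhibit' is the direct object of 'forward'. The gap is right after 'forward'.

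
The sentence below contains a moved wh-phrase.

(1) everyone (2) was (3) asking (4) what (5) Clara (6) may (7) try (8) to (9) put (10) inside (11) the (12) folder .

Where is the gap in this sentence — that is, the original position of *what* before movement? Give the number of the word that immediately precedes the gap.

9

Underlying clause: Clara may try to put what inside the folder.
'what' is the direct object of 'put'. It moves to the left edge, and the trace sits right after 'put':
Everyone was asking what Clara may try to put ___ inside the folder.
'put' is word 9.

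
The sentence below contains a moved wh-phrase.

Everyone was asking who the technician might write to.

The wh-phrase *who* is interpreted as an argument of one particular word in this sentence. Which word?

In situ: The technician might write to who.
'who' functions as the object of the preposition 'to'. It moves to the left edge, and the trace sits right after 'to':
Everyone was asking who the technician might write to ___.

to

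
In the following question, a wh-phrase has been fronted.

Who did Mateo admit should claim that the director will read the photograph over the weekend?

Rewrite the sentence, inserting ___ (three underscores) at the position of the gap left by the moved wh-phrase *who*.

Who did Mateo admit ___ should claim that the director will read the photograph over the weekend?

Before movement: Mateo did admit who should claim that the director will read the photograph over the weekend.
The filler 'who' is interpreted as the subject of the clause embedded under 'admit'. The gap is right after 'admit'.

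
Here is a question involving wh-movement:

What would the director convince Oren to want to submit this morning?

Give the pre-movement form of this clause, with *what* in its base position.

'what' functions as the direct object of 'submit'. Fronting leaves a gap immediately after 'submit':
What would the director convince Oren to want to submit ___ this morning?

The director would convince Oren to want to submit what this morning.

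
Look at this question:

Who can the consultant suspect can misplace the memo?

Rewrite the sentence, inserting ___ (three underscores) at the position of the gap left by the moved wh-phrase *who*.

Who can the consultant suspect ___ can misplace the memo?

Underlying clause: The consultant can suspect who can misplace the memo.
'who' functions as the subject of the clause embedded under 'suspect'. The gap is right after 'suspect'.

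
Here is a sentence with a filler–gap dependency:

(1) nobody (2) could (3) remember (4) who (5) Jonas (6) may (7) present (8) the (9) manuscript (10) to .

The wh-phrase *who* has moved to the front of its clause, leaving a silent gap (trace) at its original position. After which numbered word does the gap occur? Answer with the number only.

10

Before movement: Jonas may present the manuscript to who.
'who' functions as the object of the preposition 'to' (recipient of 'present'). Wh-movement fronts it, leaving a gap right after 'to':
Nobody could remember who Jonas may present the manuscript to ___.
'to' is word 10.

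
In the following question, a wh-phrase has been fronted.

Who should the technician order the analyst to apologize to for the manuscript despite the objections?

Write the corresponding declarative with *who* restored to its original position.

The technician should order the analyst to apologize to who for the manuscript despite the objections.

'who' is the object of the preposition 'to'. It moves to the left edge, and the trace sits right after 'to':
Who should the technician order the analyst to apologize to ___ for the manuscript despite the objections?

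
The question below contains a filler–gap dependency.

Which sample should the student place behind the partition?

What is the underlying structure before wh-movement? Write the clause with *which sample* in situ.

'which sample' is the direct object of 'place'. Wh-movement fronts it, leaving a gap right after 'place':
Which sample should the student place ___ behind the partition?

The student should place which sample behind the partition.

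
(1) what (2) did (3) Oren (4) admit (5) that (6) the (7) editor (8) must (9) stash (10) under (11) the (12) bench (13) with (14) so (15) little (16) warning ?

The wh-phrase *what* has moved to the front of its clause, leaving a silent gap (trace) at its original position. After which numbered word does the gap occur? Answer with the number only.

Underlying clause: Oren did admit that the editor must stash what under the bench with so little warning.
The filler 'what' is interpreted as the direct object of 'stash'. Fronting leaves a gap immediately after 'stash':
What did Oren admit that the editor must stash ___ under the bench with so little warning?
'stash' is word 9.

9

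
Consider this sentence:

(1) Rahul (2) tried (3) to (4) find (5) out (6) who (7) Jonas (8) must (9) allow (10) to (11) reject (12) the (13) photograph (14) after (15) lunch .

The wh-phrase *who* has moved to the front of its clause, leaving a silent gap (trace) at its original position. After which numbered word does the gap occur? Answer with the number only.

Before movement: Jonas must allow who to reject the photograph after lunch.
'who' is the direct object of 'allow'. Fronting leaves a gap immediately after 'allow':
Rahul tried to find out who Jonas must allow ___ to reject the photograph after lunch.
'allow' is word 9.

9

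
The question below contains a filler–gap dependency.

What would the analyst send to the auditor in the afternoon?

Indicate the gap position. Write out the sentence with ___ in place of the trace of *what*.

What would the analyst send ___ to the auditor in the afternoon?

Pre-movement form: The analyst would send what to the auditor in the afternoon.
'what' is the direct object of 'send'. The gap is right after 'send'.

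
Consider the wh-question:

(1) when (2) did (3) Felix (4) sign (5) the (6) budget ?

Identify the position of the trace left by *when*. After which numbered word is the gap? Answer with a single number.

6

In situ: Felix did sign the budget when.
'when' is the temporal adjunct. Fronting leaves a gap immediately after 'budget':
When did Felix sign the budget ___?
'budget' is word 6.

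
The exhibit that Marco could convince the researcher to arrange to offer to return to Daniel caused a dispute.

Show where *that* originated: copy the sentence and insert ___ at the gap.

'that' functions as the direct object of 'return'. The gap is right after 'return'.

The exhibit that Marco could convince the researcher to arrange to offer to return ___ to Daniel caused a dispute.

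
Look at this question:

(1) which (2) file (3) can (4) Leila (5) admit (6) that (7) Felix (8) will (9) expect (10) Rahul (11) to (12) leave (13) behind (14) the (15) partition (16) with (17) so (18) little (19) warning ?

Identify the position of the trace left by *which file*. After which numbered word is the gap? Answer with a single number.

12

Underlying clause: Leila can admit that Felix will expect Rahul to leave which file behind the partition with so little warning.
The filler 'which file' is interpreted as the direct object of 'leave'. Wh-movement fronts it, leaving a gap right after 'leave':
Which file can Leila admit that Felix will expect Rahul to leave ___ behind the partition with so little warning?
'leave' is word 12.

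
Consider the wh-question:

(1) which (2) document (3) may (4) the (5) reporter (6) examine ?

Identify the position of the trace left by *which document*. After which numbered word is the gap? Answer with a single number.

In situ: The reporter may examine which document.
'which document' functions as the direct object of 'examine'. Fronting leaves a gap immediately after 'examine':
Which document may the reporter examine ___?
'examine' is word 6.

6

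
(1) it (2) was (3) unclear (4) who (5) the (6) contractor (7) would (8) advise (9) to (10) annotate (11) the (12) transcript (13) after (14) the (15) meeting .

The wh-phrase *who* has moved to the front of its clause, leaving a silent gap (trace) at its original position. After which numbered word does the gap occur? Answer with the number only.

8

Underlying clause: The contractor would advise who to annotate the transcript after the meeting.
The filler 'who' is interpreted as the direct object of 'advise'. Fronting leaves a gap immediately after 'advise':
It was unclear who the contractor would advise ___ to annotate the transcript after the meeting.
'advise' is word 8.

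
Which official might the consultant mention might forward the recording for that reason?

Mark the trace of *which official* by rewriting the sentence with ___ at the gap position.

Pre-movement form: The consultant might mention which official might forward the recording for that reason.
'which official' is the subject of the clause embedded under 'mention'. The gap is right after 'mention'.

Which official might the consultant mention ___ might forward the recording for that reason?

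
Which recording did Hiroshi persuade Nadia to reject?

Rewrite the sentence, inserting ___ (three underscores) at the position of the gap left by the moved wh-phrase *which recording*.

Which recording did Hiroshi persuade Nadia to reject ___?

Underlying clause: Hiroshi did persuade Nadia to reject which recording.
'which recording' is the direct object of 'reject'. The gap is right after 'reject'.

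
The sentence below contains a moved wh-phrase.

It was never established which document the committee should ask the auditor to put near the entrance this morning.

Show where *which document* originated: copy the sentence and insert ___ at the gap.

It was never established which document the committee should ask the auditor to put ___ near the entrance this morning.

In situ: The committee should ask the auditor to put which document near the entrance this morning.
The filler 'which document' is interpreted as the direct object of 'put'. The gap is right after 'put'.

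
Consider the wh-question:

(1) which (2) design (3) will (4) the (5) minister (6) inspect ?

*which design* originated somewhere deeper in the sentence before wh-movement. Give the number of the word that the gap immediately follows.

Before movement: The minister will inspect which design.
'which design' is the direct object of 'inspect'. Fronting leaves a gap immediately after 'inspect':
Which design will the minister inspect ___?
'inspect' is word 6.

6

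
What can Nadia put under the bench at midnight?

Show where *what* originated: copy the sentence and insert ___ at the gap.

Before movement: Nadia can put what under the bench at midnight.
The filler 'what' is interpreted as the direct object of 'put'. The gap is right after 'put'.

What can Nadia put ___ under the bench at midnight?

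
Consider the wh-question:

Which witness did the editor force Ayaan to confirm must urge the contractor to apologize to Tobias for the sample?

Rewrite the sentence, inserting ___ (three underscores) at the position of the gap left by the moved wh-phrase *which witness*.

Before movement: The editor did force Ayaan to confirm which witness must urge the contractor to apologize to Tobias for the sample.
'which witness' is the subject of the clause embedded under 'confirm'. The gap is right after 'confirm'.

Which witness did the editor force Ayaan to confirm ___ must urge the contractor to apologize to Tobias for the sample?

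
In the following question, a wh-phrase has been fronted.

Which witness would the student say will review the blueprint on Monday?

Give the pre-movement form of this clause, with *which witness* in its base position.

The student would say which witness will review the blueprint on Monday.

'which witness' functions as the subject of the clause embedded under 'say'. Fronting leaves a gap immediately after 'say':
Which witness would the student say ___ will review the blueprint on Monday?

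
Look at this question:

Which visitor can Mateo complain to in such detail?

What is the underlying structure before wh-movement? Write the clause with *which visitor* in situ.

'which visitor' functions as the object of the preposition 'to'. Fronting leaves a gap immediately after 'to':
Which visitor can Mateo complain to ___ in such detail?

Mateo can complain to which visitor in such detail.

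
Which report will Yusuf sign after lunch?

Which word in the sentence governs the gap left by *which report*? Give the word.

Underlying clause: Yusuf will sign which report after lunch.
'which report' functions as the direct object of 'sign'. Fronting leaves a gap immediately after 'sign':
Which report will Yusuf sign ___ after lunch?

sign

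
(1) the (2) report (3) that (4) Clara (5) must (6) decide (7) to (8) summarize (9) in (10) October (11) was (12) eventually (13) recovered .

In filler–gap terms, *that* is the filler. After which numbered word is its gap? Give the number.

'that' functions as the direct object of 'summarize'. Wh-movement fronts it, leaving a gap right after 'summarize':
The report that Clara must decide to summarize ___ in October was eventually recovered.
'summarize' is word 8.

8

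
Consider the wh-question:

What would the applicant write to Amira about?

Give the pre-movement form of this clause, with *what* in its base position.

The filler 'what' is interpreted as the object of the preposition 'about'. Wh-movement fronts it, leaving a gap right after 'about':
What would the applicant write to Amira about ___?

The applicant would write to Amira about what.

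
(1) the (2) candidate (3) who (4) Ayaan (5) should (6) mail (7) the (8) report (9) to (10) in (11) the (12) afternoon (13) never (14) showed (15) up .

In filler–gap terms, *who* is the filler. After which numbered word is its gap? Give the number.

9

The filler 'who' is interpreted as the object of the preposition 'to' (recipient of 'mail'). Wh-movement fronts it, leaving a gap right after 'to':
The candidate who Ayaan should mail the report to ___ in the afternoon never showed up.
'to' is word 9.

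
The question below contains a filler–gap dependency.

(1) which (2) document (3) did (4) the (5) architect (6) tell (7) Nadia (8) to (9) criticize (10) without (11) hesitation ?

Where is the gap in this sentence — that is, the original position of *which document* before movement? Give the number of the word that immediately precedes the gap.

In situ: The architect did tell Nadia to criticize which document without hesitation.
The filler 'which document' is interpreted as the direct object of 'criticize'. Wh-movement fronts it, leaving a gap right after 'criticize':
Which document did the architect tell Nadia to criticize ___ without hesitation?
'criticize' is word 9.

9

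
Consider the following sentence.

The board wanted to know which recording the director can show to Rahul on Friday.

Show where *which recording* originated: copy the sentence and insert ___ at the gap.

The board wanted to know which recording the director can show ___ to Rahul on Friday.

Pre-movement form: The director can show which recording to Rahul on Friday.
'which recording' is the direct object of 'show'. The gap is right after 'show'.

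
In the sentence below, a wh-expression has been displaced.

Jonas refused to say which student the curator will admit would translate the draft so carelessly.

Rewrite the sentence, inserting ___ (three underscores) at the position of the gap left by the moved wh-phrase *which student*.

Underlying clause: The curator will admit which student would translate the draft so carelessly.
'which student' is the subject of the clause embedded under 'admit'. The gap is right after 'admit'.

Jonas refused to say which student the curator will admit ___ would translate the draft so carelessly.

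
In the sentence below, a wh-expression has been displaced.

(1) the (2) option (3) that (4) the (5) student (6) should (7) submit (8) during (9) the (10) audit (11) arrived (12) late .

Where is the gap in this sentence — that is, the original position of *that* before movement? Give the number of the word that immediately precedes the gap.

7

'that' functions as the direct object of 'submit'. Fronting leaves a gap immediately after 'submit':
The option that the student should submit ___ during the audit arrived late.
'submit' is word 7.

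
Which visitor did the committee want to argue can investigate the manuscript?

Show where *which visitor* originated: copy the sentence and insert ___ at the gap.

Pre-movement form: The committee did want to argue which visitor can investigate the manuscript.
'which visitor' is the subject of the clause embedded under 'argue'. The gap is right after 'argue'.

Which visitor did the committee want to argue ___ can investigate the manuscript?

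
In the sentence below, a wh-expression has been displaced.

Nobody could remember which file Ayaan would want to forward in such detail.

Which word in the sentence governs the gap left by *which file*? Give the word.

forward

Pre-movement form: Ayaan would want to forward which file in such detail.
'which file' is the direct object of 'forward'. Wh-movement fronts it, leaving a gap right after 'forward':
Nobody could remember which file Ayaan would want to forward ___ in such detail.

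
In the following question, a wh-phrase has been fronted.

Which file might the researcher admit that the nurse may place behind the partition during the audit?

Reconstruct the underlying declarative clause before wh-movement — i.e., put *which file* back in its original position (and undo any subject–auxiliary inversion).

'which file' is the direct object of 'place'. It moves to the left edge, and the trace sits right after 'place':
Which file might the researcher admit that the nurse may place ___ behind the partition during the audit?

The researcher might admit that the nurse may place which file behind the partition during the audit.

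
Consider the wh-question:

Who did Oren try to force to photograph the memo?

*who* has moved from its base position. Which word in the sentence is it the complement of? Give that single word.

force

Before movement: Oren did try to force who to photograph the memo.
The filler 'who' is interpreted as the direct object of 'force'. Fronting leaves a gap immediately after 'force':
Who did Oren try to force ___ to photograph the memo?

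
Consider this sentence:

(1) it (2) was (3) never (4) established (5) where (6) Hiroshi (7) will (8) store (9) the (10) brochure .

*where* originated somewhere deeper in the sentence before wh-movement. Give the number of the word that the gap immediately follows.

10

Before movement: Hiroshi will store the brochure where.
'where' functions as the locative complement of 'store'. Wh-movement fronts it, leaving a gap right after 'brochure':
It was never established where Hiroshi will store the brochure ___.
'brochure' is word 10.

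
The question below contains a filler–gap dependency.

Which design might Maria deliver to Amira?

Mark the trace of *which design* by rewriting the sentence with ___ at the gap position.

Which design might Maria deliver ___ to Amira?

Before movement: Maria might deliver which design to Amira.
The filler 'which design' is interpreted as the direct object of 'deliver'. The gap is right after 'deliver'.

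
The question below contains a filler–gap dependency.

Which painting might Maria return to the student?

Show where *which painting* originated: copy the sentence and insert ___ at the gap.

Which painting might Maria return ___ to the student?

Before movement: Maria might return which painting to the student.
'which painting' functions as the direct object of 'return'. The gap is right after 'return'.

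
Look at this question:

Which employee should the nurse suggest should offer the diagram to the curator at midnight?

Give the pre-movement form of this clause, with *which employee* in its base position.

The filler 'which employee' is interpreted as the subject of the clause embedded under 'suggest'. It moves to the left edge, and the trace sits right after 'suggest':
Which employee should the nurse suggest ___ should offer the diagram to the curator at midnight?

The nurse should suggest which employee should offer the diagram to the curator at midnight.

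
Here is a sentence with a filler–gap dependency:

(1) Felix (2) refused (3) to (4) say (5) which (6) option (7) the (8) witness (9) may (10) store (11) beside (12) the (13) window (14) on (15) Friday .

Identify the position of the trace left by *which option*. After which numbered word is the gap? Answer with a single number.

Underlying clause: The witness may store which option beside the window on Friday.
'which option' functions as the direct object of 'store'. It moves to the left edge, and the trace sits right after 'store':
Felix refused to say which option the witness may store ___ beside the window on Friday.
'store' is word 10.

10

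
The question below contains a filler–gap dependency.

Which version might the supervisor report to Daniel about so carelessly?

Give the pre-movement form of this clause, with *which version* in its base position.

'which version' is the object of the preposition 'about'. It moves to the left edge, and the trace sits right after 'about':
Which version might the supervisor report to Daniel about ___ so carelessly?

The supervisor might report to Daniel about which version so carelessly.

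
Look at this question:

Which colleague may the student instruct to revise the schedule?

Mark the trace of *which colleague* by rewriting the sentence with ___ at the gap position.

Which colleague may the student instruct ___ to revise the schedule?

Before movement: The student may instruct which colleague to revise the schedule.
The filler 'which colleague' is interpreted as the direct object of 'instruct'. The gap is right after 'instruct'.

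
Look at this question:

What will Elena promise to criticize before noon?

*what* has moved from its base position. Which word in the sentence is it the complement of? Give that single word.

Before movement: Elena will promise to criticize what before noon.
'what' is the direct object of 'criticize'. Fronting leaves a gap immediately after 'criticize':
What will Elena promise to criticize ___ before noon?

criticize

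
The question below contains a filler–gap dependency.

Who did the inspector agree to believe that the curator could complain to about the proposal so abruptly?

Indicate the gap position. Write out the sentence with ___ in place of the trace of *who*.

Who did the inspector agree to believe that the curator could complain to ___ about the proposal so abruptly?

Before movement: The inspector did agree to believe that the curator could complain to who about the proposal so abruptly.
'who' is the object of the preposition 'to'. The gap is right after 'to'.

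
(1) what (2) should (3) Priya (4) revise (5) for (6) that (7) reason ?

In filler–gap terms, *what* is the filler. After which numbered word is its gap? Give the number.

In situ: Priya should revise what for that reason.
'what' functions as the direct object of 'revise'. Wh-movement fronts it, leaving a gap right after 'revise':
What should Priya revise ___ for that reason?
'revise' is word 4.

4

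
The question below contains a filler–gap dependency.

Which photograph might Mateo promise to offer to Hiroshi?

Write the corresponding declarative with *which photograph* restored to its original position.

'which photograph' functions as the direct object of 'offer'. Fronting leaves a gap immediately after 'offer':
Which photograph might Mateo promise to offer ___ to Hiroshi?

Mateo might promise to offer which photograph to Hiroshi.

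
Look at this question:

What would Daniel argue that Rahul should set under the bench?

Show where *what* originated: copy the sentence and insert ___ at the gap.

What would Daniel argue that Rahul should set ___ under the bench?

Pre-movement form: Daniel would argue that Rahul should set what under the bench.
'what' is the direct object of 'set'. The gap is right after 'set'.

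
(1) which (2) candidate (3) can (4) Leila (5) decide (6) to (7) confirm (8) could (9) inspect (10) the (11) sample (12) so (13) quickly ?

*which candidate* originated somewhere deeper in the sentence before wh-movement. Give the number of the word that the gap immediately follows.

7

Before movement: Leila can decide to confirm which candidate could inspect the sample so quickly.
'which candidate' is the subject of the clause embedded under 'confirm'. It moves to the left edge, and the trace sits right after 'confirm':
Which candidate can Leila decide to confirm ___ could inspect the sample so quickly?
'confirm' is word 7.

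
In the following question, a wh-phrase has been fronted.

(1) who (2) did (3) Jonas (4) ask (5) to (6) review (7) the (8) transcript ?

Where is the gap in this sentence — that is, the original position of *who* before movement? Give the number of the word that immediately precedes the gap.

Before movement: Jonas did ask who to review the transcript.
'who' functions as the direct object of 'ask'. It moves to the left edge, and the trace sits right after 'ask':
Who did Jonas ask ___ to review the transcript?
'ask' is word 4.

4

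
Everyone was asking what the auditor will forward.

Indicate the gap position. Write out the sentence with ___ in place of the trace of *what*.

Pre-movement form: The auditor will forward what.
The filler 'what' is interpreted as the direct object of 'forward'. The gap is right after 'forward'.

Everyone was asking what the auditor will forward ___.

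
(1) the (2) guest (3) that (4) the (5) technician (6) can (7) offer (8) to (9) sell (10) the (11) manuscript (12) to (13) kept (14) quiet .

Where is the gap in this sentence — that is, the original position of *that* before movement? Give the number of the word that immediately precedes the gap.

'that' is the object of the preposition 'to' (recipient of 'sell'). It moves to the left edge, and the trace sits right after 'to':
The guest that the technician can offer to sell the manuscript to ___ kept quiet.
'to' is word 12.

12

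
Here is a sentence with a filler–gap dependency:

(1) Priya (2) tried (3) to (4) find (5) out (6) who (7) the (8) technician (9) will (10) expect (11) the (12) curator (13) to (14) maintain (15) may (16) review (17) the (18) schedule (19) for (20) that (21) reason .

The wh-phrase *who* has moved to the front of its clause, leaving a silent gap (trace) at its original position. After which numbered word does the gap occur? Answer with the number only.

Underlying clause: The technician will expect the curator to maintain who may review the schedule for that reason.
The filler 'who' is interpreted as the subject of the clause embedded under 'maintain'. Wh-movement fronts it, leaving a gap right after 'maintain':
Priya tried to find out who the technician will expect the curator to maintain ___ may review the schedule for that reason.
'maintain' is word 14.

14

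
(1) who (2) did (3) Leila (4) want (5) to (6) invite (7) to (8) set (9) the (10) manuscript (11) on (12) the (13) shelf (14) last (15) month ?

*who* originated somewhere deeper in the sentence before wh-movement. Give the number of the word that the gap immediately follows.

In situ: Leila did want to invite who to set the manuscript on the shelf last month.
'who' is the direct object of 'invite'. Wh-movement fronts it, leaving a gap right after 'invite':
Who did Leila want to invite ___ to set the manuscript on the shelf last month?
'invite' is word 6.

6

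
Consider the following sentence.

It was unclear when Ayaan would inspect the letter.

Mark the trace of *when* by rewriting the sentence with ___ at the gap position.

In situ: Ayaan would inspect the letter when.
'when' is the temporal adjunct. The gap is right after 'letter'.

It was unclear when Ayaan would inspect the letter ___.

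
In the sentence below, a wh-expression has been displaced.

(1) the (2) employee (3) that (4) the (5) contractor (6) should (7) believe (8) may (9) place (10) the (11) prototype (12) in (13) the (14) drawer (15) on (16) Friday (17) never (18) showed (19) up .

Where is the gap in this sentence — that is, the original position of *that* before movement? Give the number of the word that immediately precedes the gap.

7

'that' functions as the subject of the clause embedded under 'believe'. It moves to the left edge, and the trace sits right after 'believe':
The employee that the contractor should believe ___ may place the prototype in the drawer on Friday never showed up.
'believe' is word 7.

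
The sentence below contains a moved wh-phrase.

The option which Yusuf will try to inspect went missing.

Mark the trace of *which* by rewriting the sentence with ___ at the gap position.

The option which Yusuf will try to inspect ___ went missing.

'which' is the direct object of 'inspect'. The gap is right after 'inspect'.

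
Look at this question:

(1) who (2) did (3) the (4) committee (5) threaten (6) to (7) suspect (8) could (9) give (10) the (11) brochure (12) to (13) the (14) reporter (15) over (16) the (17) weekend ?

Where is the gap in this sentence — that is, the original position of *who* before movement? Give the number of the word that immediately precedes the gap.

In situ: The committee did threaten to suspect who could give the brochure to the reporter over the weekend.
'who' is the subject of the clause embedded under 'suspect'. Wh-movement fronts it, leaving a gap right after 'suspect':
Who did the committee threaten to suspect ___ could give the brochure to the reporter over the weekend?
'suspect' is word 7.

7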